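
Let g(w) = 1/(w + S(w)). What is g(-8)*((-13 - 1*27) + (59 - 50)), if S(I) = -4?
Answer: 31/12 ≈ 2.5833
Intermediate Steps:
g(w) = 1/(-4 + w) (g(w) = 1/(w - 4) = 1/(-4 + w))
g(-8)*((-13 - 1*27) + (59 - 50)) = ((-13 - 1*27) + (59 - 50))/(-4 - 8) = ((-13 - 27) + 9)/(-12) = -(-40 + 9)/12 = -1/12*(-31) = 31/12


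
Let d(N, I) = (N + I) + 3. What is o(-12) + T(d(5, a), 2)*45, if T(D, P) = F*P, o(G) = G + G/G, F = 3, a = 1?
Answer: 259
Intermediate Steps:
d(N, I) = 3 + I + N (d(N, I) = (I + N) + 3 = 3 + I + N)
o(G) = 1 + G (o(G) = G + 1 = 1 + G)
T(D, P) = 3*P
o(-12) + T(d(5, a), 2)*45 = (1 - 12) + (3*2)*45 = -11 + 6*45 = -11 + 270 = 259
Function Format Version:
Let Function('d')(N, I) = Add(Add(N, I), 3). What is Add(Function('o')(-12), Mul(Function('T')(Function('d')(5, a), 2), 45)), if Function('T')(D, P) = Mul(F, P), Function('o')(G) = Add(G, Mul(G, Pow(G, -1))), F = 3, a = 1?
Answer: 259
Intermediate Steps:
Function('d')(N, I) = Add(3, I, N) (Function('d')(N, I) = Add(Add(I, N), 3) = Add(3, I, N))
Function('o')(G) = Add(1, G) (Function('o')(G) = Add(G, 1) = Add(1, G))
Function('T')(D, P) = Mul(3, P)
Add(Function('o')(-12), Mul(Function('T')(Function('d')(5, a), 2), 45)) = Add(Add(1, -12), Mul(Mul(3, 2), 45)) = Add(-11, Mul(6, 45)) = Add(-11, 270) = 259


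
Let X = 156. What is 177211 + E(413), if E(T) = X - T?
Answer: 176954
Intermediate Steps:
E(T) = 156 - T
177211 + E(413) = 177211 + (156 - 1*413) = 177211 + (156 - 413) = 177211 - 257 = 176954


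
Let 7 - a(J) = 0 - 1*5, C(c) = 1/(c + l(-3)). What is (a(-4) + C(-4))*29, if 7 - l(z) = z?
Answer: 2117/6 ≈ 352.83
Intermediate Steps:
l(z) = 7 - z
C(c) = 1/(10 + c) (C(c) = 1/(c + (7 - 1*(-3))) = 1/(c + (7 + 3)) = 1/(c + 10) = 1/(10 + c))
a(J) = 12 (a(J) = 7 - (0 - 1*5) = 7 - (0 - 5) = 7 - 1*(-5) = 7 + 5 = 12)
(a(-4) + C(-4))*29 = (12 + 1/(10 - 4))*29 = (12 + 1/6)*29 = (12 + ⅙)*29 = (73/6)*29 = 2117/6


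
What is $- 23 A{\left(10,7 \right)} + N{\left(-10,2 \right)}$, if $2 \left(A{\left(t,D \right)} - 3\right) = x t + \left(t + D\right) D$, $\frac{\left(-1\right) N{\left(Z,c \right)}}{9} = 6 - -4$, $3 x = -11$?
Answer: $- \frac{6635}{6} \approx -1105.8$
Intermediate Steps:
$x = - \frac{11}{3}$ ($x = \frac{1}{3} \left(-11\right) = - \frac{11}{3} \approx -3.6667$)
$N{\left(Z,c \right)} = -90$ ($N{\left(Z,c \right)} = - 9 \left(6 - -4\right) = - 9 \left(6 + 4\right) = \left(-9\right) 10 = -90$)
$A{\left(t,D \right)} = 3 - \frac{11 t}{6} + \frac{D \left(D + t\right)}{2}$ ($A{\left(t,D \right)} = 3 + \frac{- \frac{11 t}{3} + \left(t + D\right) D}{2} = 3 + \frac{- \frac{11 t}{3} + \left(D + t\right) D}{2} = 3 + \frac{- \frac{11 t}{3} + D \left(D + t\right)}{2} = 3 + \left(- \frac{11 t}{6} + \frac{D \left(D + t\right)}{2}\right) = 3 - \frac{11 t}{6} + \frac{D \left(D + t\right)}{2}$)
$- 23 A{\left(10,7 \right)} + N{\left(-10,2 \right)} = - 23 \left(3 + \frac{7^{2}}{2} - \frac{55}{3} + \frac{1}{2} \cdot 7 \cdot 10\right) - 90 = - 23 \left(3 + \frac{1}{2} \cdot 49 - \frac{55}{3} + 35\right) - 90 = - 23 \left(3 + \frac{49}{2} - \frac{55}{3} + 35\right) - 90 = \left(-23\right) \frac{265}{6} - 90 = - \frac{6095}{6} - 90 = - \frac{6635}{6}$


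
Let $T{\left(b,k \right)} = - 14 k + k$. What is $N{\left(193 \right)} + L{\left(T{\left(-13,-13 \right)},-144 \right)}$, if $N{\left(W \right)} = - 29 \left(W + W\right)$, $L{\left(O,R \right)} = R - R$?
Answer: $-11194$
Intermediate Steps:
$T{\left(b,k \right)} = - 13 k$
$L{\left(O,R \right)} = 0$
$N{\left(W \right)} = - 58 W$ ($N{\left(W \right)} = - 29 \cdot 2 W = - 58 W$)
$N{\left(193 \right)} + L{\left(T{\left(-13,-13 \right)},-144 \right)} = \left(-58\right) 193 + 0 = -11194 + 0 = -11194$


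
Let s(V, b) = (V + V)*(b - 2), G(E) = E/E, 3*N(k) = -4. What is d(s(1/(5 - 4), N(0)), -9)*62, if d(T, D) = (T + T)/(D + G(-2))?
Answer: 310/3 ≈ 103.33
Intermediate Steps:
N(k) = -4/3 (N(k) = (⅓)*(-4) = -4/3)
G(E) = 1
s(V, b) = 2*V*(-2 + b) (s(V, b) = (2*V)*(-2 + b) = 2*V*(-2 + b))
d(T, D) = 2*T/(1 + D) (d(T, D) = (T + T)/(D + 1) = (2*T)/(1 + D) = 2*T/(1 + D))
d(s(1/(5 - 4), N(0)), -9)*62 = (2*(2*(-2 - 4/3)/(5 - 4))/(1 - 9))*62 = (2*(2*(-10/3)/1)/(-8))*62 = (2*(2*1*(-10/3))*(-⅛))*62 = (2*(-20/3)*(-⅛))*62 = (5/3)*62 = 310/3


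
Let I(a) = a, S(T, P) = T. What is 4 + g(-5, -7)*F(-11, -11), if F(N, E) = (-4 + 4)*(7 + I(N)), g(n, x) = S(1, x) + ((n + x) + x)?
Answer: 4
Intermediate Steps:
g(n, x) = 1 + n + 2*x (g(n, x) = 1 + ((n + x) + x) = 1 + (n + 2*x) = 1 + n + 2*x)
F(N, E) = 0 (F(N, E) = (-4 + 4)*(7 + N) = 0*(7 + N) = 0)
4 + g(-5, -7)*F(-11, -11) = 4 + (1 - 5 + 2*(-7))*0 = 4 + (1 - 5 - 14)*0 = 4 - 18*0 = 4 + 0 = 4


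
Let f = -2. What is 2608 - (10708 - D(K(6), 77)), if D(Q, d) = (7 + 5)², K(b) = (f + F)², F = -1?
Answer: -7956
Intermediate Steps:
K(b) = 9 (K(b) = (-2 - 1)² = (-3)² = 9)
D(Q, d) = 144 (D(Q, d) = 12² = 144)
2608 - (10708 - D(K(6), 77)) = 2608 - (10708 - 1*144) = 2608 - (10708 - 144) = 2608 - 1*10564 = 2608 - 10564 = -7956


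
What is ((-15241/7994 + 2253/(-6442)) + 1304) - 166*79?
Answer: -152074968221/12874337 ≈ -11812.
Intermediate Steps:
((-15241/7994 + 2253/(-6442)) + 1304) - 166*79 = ((-15241*1/7994 + 2253*(-1/6442)) + 1304) - 13114 = ((-15241/7994 - 2253/6442) + 1304) - 13114 = (-29048251/12874337 + 1304) - 13114 = 16759087197/12874337 - 13114 = -152074968221/12874337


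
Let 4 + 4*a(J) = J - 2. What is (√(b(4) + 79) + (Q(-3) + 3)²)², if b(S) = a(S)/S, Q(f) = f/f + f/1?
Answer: (4 + √1262)²/16 ≈ 97.637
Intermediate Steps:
a(J) = -3/2 + J/4 (a(J) = -1 + (J - 2)/4 = -1 + (-2 + J)/4 = -1 + (-½ + J/4) = -3/2 + J/4)
Q(f) = 1 + f (Q(f) = 1 + f*1 = 1 + f)
b(S) = (-3/2 + S/4)/S
(√(b(4) + 79) + (Q(-3) + 3)²)² = (√((¼)*(-6 + 4)/4 + 79) + ((1 - 3) + 3)²)² = (√((¼)*(¼)*(-2) + 79) + (-2 + 3)²)² = (√(-⅛ + 79) + 1²)² = (√(631/8) + 1)² = (√1262/4 + 1)² = (1 + √1262/4)²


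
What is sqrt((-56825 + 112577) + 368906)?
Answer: sqrt(424658) ≈ 651.66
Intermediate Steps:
sqrt((-56825 + 112577) + 368906) = sqrt(55752 + 368906) = sqrt(424658)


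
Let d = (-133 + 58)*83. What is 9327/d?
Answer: -3109/2075 ≈ -1.4983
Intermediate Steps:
d = -6225 (d = -75*83 = -6225)
9327/d = 9327/(-6225) = 9327*(-1/6225) = -3109/2075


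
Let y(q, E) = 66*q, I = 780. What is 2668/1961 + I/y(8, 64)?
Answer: 244857/86284 ≈ 2.8378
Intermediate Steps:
2668/1961 + I/y(8, 64) = 2668/1961 + 780/((66*8)) = 2668*(1/1961) + 780/528 = 2668/1961 + 780*(1/528) = 2668/1961 + 65/44 = 244857/86284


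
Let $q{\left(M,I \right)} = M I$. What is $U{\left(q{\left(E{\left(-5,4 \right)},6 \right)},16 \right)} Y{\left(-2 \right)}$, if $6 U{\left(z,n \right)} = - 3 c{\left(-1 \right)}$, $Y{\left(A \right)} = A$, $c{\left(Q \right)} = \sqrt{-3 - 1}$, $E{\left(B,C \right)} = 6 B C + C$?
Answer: $2 i \approx 2.0 i$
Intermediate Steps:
$E{\left(B,C \right)} = C + 6 B C$ ($E{\left(B,C \right)} = 6 B C + C = C + 6 B C$)
$c{\left(Q \right)} = 2 i$ ($c{\left(Q \right)} = \sqrt{-4} = 2 i$)
$q{\left(M,I \right)} = I M$
$U{\left(z,n \right)} = - i$ ($U{\left(z,n \right)} = \frac{\left(-3\right) 2 i}{6} = \frac{\left(-6\right) i}{6} = - i$)
$U{\left(q{\left(E{\left(-5,4 \right)},6 \right)},16 \right)} Y{\left(-2 \right)} = - i \left(-2\right) = 2 i$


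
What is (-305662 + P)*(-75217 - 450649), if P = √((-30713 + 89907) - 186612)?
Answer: 160737253292 - 525866*I*√127418 ≈ 1.6074e+11 - 1.8771e+8*I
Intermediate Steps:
P = I*√127418 (P = √(59194 - 186612) = √(-127418) = I*√127418 ≈ 356.96*I)
(-305662 + P)*(-75217 - 450649) = (-305662 + I*√127418)*(-75217 - 450649) = (-305662 + I*√127418)*(-525866) = 160737253292 - 525866*I*√127418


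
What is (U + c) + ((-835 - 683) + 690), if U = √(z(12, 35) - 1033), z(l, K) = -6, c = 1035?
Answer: 207 + I*√1039 ≈ 207.0 + 32.234*I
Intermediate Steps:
U = I*√1039 (U = √(-6 - 1033) = √(-1039) = I*√1039 ≈ 32.234*I)
(U + c) + ((-835 - 683) + 690) = (I*√1039 + 1035) + ((-835 - 683) + 690) = (1035 + I*√1039) + (-1518 + 690) = (1035 + I*√1039) - 828 = 207 + I*√1039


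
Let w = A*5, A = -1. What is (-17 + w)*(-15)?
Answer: 330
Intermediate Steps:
w = -5 (w = -1*5 = -5)
(-17 + w)*(-15) = (-17 - 5)*(-15) = -22*(-15) = 330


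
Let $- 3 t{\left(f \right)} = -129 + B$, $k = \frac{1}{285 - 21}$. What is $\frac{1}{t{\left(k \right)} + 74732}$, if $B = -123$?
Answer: $\frac{1}{74816} \approx 1.3366 \cdot 10^{-5}$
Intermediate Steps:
$k = \frac{1}{264} \approx 0.0037879$
$t{\left(f \right)} = 84$ ($t{\left(f \right)} = - \frac{-129 - 123}{3} = \left(- \frac{1}{3}\right) \left(-252\right) = 84$)
$\frac{1}{t{\left(k \right)} + 74732} = \frac{1}{84 + 74732} = \frac{1}{74816}$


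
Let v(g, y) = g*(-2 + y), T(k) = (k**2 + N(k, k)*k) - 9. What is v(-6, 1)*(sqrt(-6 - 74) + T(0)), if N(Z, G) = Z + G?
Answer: -54 + 24*I*sqrt(5) ≈ -54.0 + 53.666*I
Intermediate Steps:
N(Z, G) = G + Z
T(k) = -9 + 3*k**2 (T(k) = (k**2 + (k + k)*k) - 9 = (k**2 + (2*k)*k) - 9 = (k**2 + 2*k**2) - 9 = 3*k**2 - 9 = -9 + 3*k**2)
v(-6, 1)*(sqrt(-6 - 74) + T(0)) = (-6*(-2 + 1))*(sqrt(-6 - 74) + (-9 + 3*0**2)) = (-6*(-1))*(sqrt(-80) + (-9 + 3*0)) = 6*(4*I*sqrt(5) + (-9 + 0)) = 6*(4*I*sqrt(5) - 9) = 6*(-9 + 4*I*sqrt(5)) = -54 + 24*I*sqrt(5)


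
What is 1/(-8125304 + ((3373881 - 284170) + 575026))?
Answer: -1/4460567 ≈ -2.2419e-7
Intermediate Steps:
1/(-8125304 + ((3373881 - 284170) + 575026)) = 1/(-8125304 + (3089711 + 575026)) = 1/(-8125304 + 3664737) = 1/(-4460567) = -1/4460567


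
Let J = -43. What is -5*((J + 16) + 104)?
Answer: -385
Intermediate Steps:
-5*((J + 16) + 104) = -5*((-43 + 16) + 104) = -5*(-27 + 104) = -5*77 = -385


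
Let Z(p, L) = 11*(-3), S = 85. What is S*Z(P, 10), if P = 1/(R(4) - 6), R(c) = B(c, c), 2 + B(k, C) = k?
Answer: -2805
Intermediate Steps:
B(k, C) = -2 + k
R(c) = -2 + c
P = -¼ (P = 1/((-2 + 4) - 6) = 1/(2 - 6) = 1/(-4) = -¼ ≈ -0.25000)
Z(p, L) = -33
S*Z(P, 10) = 85*(-33) = -2805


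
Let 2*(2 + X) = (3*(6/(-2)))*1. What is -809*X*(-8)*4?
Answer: -168272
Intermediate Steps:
X = -13/2 (X = -2 + ((3*(6/(-2)))*1)/2 = -2 + ((3*(6*(-½)))*1)/2 = -2 + ((3*(-3))*1)/2 = -2 + (-9*1)/2 = -2 + (½)*(-9) = -2 - 9/2 = -13/2 ≈ -6.5000)
-809*X*(-8)*4 = -809*(-13/2*(-8))*4 = -42068*4 = -809*208 = -168272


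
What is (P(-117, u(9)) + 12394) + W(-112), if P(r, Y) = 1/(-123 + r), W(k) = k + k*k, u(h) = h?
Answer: 5958239/240 ≈ 24826.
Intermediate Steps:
W(k) = k + k**2
(P(-117, u(9)) + 12394) + W(-112) = (1/(-123 - 117) + 12394) - 112*(1 - 112) = (1/(-240) + 12394) - 112*(-111) = (-1/240 + 12394) + 12432 = 2974559/240 + 12432 = 5958239/240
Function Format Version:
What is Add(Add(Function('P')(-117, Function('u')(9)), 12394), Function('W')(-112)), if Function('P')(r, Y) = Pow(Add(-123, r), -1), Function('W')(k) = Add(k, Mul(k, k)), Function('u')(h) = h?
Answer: Rational(5958239, 240) ≈ 24826.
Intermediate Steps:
Function('W')(k) = Add(k, Pow(k, 2))
Add(Add(Function('P')(-117, Function('u')(9)), 12394), Function('W')(-112)) = Add(Add(Pow(Add(-123, -117), -1), 12394), Mul(-112, Add(1, -112))) = Add(Add(Pow(-240, -1), 12394), Mul(-112, -111)) = Add(Add(Rational(-1, 240), 12394), 12432) = Add(Rational(2974559, 240), 12432) = Rational(5958239, 240)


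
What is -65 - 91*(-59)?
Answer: 5304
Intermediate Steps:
-65 - 91*(-59) = -65 + 5369 = 5304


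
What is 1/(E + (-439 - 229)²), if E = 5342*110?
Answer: 1/1033844 ≈ 9.6726e-7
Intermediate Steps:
E = 587620
1/(E + (-439 - 229)²) = 1/(587620 + (-439 - 229)²) = 1/(587620 + (-668)²) = 1/(587620 + 446224) = 1/1033844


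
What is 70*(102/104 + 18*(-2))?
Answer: -63735/26 ≈ -2451.3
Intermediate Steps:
70*(102/104 + 18*(-2)) = 70*(102*(1/104) - 36) = 70*(51/52 - 36) = 70*(-1821/52) = -63735/26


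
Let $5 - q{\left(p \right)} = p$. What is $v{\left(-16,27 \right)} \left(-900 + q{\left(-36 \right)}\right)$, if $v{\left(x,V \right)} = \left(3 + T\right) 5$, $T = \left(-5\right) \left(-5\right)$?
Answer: $-120260$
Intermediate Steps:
$T = 25$
$q{\left(p \right)} = 5 - p$
$v{\left(x,V \right)} = 140$ ($v{\left(x,V \right)} = \left(3 + 25\right) 5 = 28 \cdot 5 = 140$)
$v{\left(-16,27 \right)} \left(-900 + q{\left(-36 \right)}\right) = 140 \left(-900 + \left(5 - -36\right)\right) = 140 \left(-900 + \left(5 + 36\right)\right) = 140 \left(-900 + 41\right) = 140 \left(-859\right) = -120260$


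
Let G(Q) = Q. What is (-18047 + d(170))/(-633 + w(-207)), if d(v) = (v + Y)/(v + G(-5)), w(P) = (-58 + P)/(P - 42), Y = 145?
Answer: 6178188/216359 ≈ 28.555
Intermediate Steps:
w(P) = (-58 + P)/(-42 + P)
d(v) = (145 + v)/(-5 + v) (d(v) = (v + 145)/(v - 5) = (145 + v)/(-5 + v))
(-18047 + d(170))/(-633 + w(-207)) = (-18047 + (145 + 170)/(-5 + 170))/(-633 + (-58 - 207)/(-42 - 207)) = (-18047 + 315/165)/(-633 - 265/(-249)) = (-18047 + (1/165)*315)/(-633 - 1/249*(-265)) = (-18047 + 21/11)/(-633 + 265/249) = -198496/(11*(-157352/249)) = -198496/11*(-249/157352) = 6178188/216359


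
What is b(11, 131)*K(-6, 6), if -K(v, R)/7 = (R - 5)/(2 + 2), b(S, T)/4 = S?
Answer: -77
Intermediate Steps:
b(S, T) = 4*S
K(v, R) = 35/4 - 7*R/4 (K(v, R) = -7*(R - 5)/(2 + 2) = -7*(-5 + R)/4 = -7*(-5/4 + R/4) = 35/4 - 7*R/4)
b(11, 131)*K(-6, 6) = (4*11)*(35/4 - 7/4*6) = 44*(35/4 - 21/2) = 44*(-7/4) = -77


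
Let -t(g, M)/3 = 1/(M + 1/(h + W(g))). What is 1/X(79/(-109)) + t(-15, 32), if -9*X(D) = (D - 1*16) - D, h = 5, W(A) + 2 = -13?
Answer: 2391/5104 ≈ 0.46846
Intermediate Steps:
W(A) = -15 (W(A) = -2 - 13 = -15)
X(D) = 16/9 (X(D) = -((D - 1*16) - D)/9 = -((D - 16) - D)/9 = -((-16 + D) - D)/9 = -⅑*(-16) = 16/9)
t(g, M) = -3/(-⅒ + M) (t(g, M) = -3/(M + 1/(5 - 15)) = -3/(M + 1/(-10)) = -3/(M - ⅒) = -3/(-⅒ + M))
1/X(79/(-109)) + t(-15, 32) = 1/(16/9) + 30/(1 - 10*32) = 9/16 + 30/(1 - 320) = 9/16 + 30/(-319) = 9/16 + 30*(-1/319) = 9/16 - 30/319 = 2391/5104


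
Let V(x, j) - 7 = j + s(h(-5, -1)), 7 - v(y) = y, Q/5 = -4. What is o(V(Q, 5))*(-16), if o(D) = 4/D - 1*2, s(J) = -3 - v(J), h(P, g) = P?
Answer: 160/3 ≈ 53.333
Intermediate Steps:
Q = -20 (Q = 5*(-4) = -20)
v(y) = 7 - y
s(J) = -10 + J (s(J) = -3 - (7 - J) = -3 + (-7 + J) = -10 + J)
V(x, j) = -8 + j (V(x, j) = 7 + (j + (-10 - 5)) = 7 + (j - 15) = 7 + (-15 + j) = -8 + j)
o(D) = -2 + 4/D (o(D) = 4/D - 2 = -2 + 4/D)
o(V(Q, 5))*(-16) = (-2 + 4/(-8 + 5))*(-16) = (-2 + 4/(-3))*(-16) = (-2 + 4*(-⅓))*(-16) = (-2 - 4/3)*(-16) = -10/3*(-16) = 160/3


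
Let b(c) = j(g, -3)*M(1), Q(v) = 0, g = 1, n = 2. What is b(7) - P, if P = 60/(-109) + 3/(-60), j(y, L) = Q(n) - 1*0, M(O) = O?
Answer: 1309/2180 ≈ 0.60046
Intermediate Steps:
j(y, L) = 0 (j(y, L) = 0 - 1*0 = 0 + 0 = 0)
P = -1309/2180 (P = 60*(-1/109) + 3*(-1/60) = -60/109 - 1/20 = -1309/2180 ≈ -0.60046)
b(c) = 0 (b(c) = 0*1 = 0)
b(7) - P = 0 - 1*(-1309/2180) = 0 + 1309/2180 = 1309/2180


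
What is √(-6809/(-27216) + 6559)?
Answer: √3748847613/756 ≈ 80.989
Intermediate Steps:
√(-6809/(-27216) + 6559) = √(-6809*(-1/27216) + 6559) = √(6809/27216 + 6559) = √(178516553/27216) = √3748847613/756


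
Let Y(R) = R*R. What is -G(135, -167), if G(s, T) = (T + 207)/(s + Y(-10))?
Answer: -8/47 ≈ -0.17021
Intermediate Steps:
Y(R) = R²
G(s, T) = (207 + T)/(100 + s) (G(s, T) = (T + 207)/(s + (-10)²) = (207 + T)/(s + 100) = (207 + T)/(100 + s))
-G(135, -167) = -(207 - 167)/(100 + 135) = -40/235 = -1*8/47 = -8/47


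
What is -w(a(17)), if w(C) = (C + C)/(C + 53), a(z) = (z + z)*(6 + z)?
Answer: -1564/835 ≈ -1.8731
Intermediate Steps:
a(z) = 2*z*(6 + z) (a(z) = (2*z)*(6 + z) = 2*z*(6 + z))
w(C) = 2*C/(53 + C) (w(C) = (2*C)/(53 + C) = 2*C/(53 + C))
-w(a(17)) = -2*2*17*(6 + 17)/(53 + 2*17*(6 + 17)) = -2*2*17*23/(53 + 2*17*23) = -2*782/(53 + 782) = -2*782/835 = -1*1564/835 = -1564/835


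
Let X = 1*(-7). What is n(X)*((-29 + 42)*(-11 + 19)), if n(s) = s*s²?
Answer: -35672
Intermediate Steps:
X = -7
n(s) = s³
n(X)*((-29 + 42)*(-11 + 19)) = (-7)³*((-29 + 42)*(-11 + 19)) = -4459*8 = -343*104 = -35672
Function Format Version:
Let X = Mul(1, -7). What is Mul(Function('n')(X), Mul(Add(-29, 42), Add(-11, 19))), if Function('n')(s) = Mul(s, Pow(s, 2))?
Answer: -35672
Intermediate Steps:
X = -7
Function('n')(s) = Pow(s, 3)
Mul(Function('n')(X), Mul(Add(-29, 42), Add(-11, 19))) = Mul(Pow(-7, 3), Mul(Add(-29, 42), Add(-11, 19))) = Mul(-343, Mul(13, 8)) = Mul(-343, 104) = -35672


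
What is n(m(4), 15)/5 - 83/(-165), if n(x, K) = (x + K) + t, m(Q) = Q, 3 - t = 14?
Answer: 347/165 ≈ 2.1030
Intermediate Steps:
t = -11 (t = 3 - 1*14 = 3 - 14 = -11)
n(x, K) = -11 + K + x (n(x, K) = (x + K) - 11 = (K + x) - 11 = -11 + K + x)
n(m(4), 15)/5 - 83/(-165) = (-11 + 15 + 4)/5 - 83/(-165) = 8*(1/5) - 83*(-1/165) = 8/5 + 83/165 = 347/165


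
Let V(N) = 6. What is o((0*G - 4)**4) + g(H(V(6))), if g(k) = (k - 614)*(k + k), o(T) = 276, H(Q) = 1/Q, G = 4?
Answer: 1285/18 ≈ 71.389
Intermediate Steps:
g(k) = 2*k*(-614 + k) (g(k) = (-614 + k)*(2*k) = 2*k*(-614 + k))
o((0*G - 4)**4) + g(H(V(6))) = 276 + 2*(-614 + 1/6)/6 = 276 + 2*(1/6)*(-614 + 1/6) = 276 + 2*(1/6)*(-3683/6) = 276 - 3683/18 = 1285/18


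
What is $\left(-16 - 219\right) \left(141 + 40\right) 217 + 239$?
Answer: $-9229856$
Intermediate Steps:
$\left(-16 - 219\right) \left(141 + 40\right) 217 + 239 = \left(-235\right) 181 \cdot 217 + 239 = \left(-42535\right) 217 + 239 = -9230095 + 239 = -9229856$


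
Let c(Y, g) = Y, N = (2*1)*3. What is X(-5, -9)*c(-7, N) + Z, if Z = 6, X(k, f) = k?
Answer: 41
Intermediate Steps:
N = 6 (N = 2*3 = 6)
X(-5, -9)*c(-7, N) + Z = -5*(-7) + 6 = 35 + 6 = 41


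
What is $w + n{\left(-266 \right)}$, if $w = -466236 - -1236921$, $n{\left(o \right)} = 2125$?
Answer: $772810$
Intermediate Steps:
$w = 770685$ ($w = -466236 + 1236921 = 770685$)
$w + n{\left(-266 \right)} = 770685 + 2125 = 772810$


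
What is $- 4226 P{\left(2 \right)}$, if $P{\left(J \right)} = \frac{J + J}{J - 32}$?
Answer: $\frac{8452}{15} \approx 563.47$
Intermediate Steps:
$P{\left(J \right)} = \frac{2 J}{-32 + J}$
$- 4226 P{\left(2 \right)} = - 4226 \cdot 2 \cdot 2 \frac{1}{-32 + 2} = - 4226 \cdot 2 \cdot 2 \frac{1}{-30} = - 4226 \cdot 2 \cdot 2 \left(- \frac{1}{30}\right) = \left(-4226\right) \left(- \frac{2}{15}\right) = \frac{8452}{15}$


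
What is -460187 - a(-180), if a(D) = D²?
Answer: -492587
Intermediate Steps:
-460187 - a(-180) = -460187 - 1*(-180)² = -460187 - 1*32400 = -460187 - 32400 = -492587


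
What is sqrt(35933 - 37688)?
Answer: 3*I*sqrt(195) ≈ 41.893*I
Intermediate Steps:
sqrt(35933 - 37688) = sqrt(-1755) = 3*I*sqrt(195)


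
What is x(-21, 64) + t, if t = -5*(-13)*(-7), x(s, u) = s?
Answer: -476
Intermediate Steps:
t = -455 (t = 65*(-7) = -455)
x(-21, 64) + t = -21 - 455 = -476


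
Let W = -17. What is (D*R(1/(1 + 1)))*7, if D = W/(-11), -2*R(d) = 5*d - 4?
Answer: 357/44 ≈ 8.1136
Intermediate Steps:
R(d) = 2 - 5*d/2 (R(d) = -(5*d - 4)/2 = -(-4 + 5*d)/2 = 2 - 5*d/2)
D = 17/11 (D = -17/(-11) = -17*(-1/11) = 17/11 ≈ 1.5455)
(D*R(1/(1 + 1)))*7 = (17*(2 - 5/(2*(1 + 1)))/11)*7 = (17*(2 - 5/2/2)/11)*7 = (17*(2 - 5/2*½)/11)*7 = (17*(2 - 5/4)/11)*7 = ((17/11)*(¾))*7 = (51/44)*7 = 357/44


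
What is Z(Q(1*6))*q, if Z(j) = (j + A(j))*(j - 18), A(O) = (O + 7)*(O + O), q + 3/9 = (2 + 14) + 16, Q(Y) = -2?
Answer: 41800/3 ≈ 13933.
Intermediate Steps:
q = 95/3 (q = -1/3 + ((2 + 14) + 16) = -1/3 + (16 + 16) = -1/3 + 32 = 95/3 ≈ 31.667)
A(O) = 2*O*(7 + O) (A(O) = (7 + O)*(2*O) = 2*O*(7 + O))
Z(j) = (-18 + j)*(j + 2*j*(7 + j)) (Z(j) = (j + 2*j*(7 + j))*(j - 18) = (j + 2*j*(7 + j))*(-18 + j) = (-18 + j)*(j + 2*j*(7 + j)))
Z(Q(1*6))*q = -2*(-270 - 21*(-2) + 2*(-2)**2)*(95/3) = -2*(-270 + 42 + 2*4)*(95/3) = -2*(-270 + 42 + 8)*(95/3) = -2*(-220)*(95/3) = 440*(95/3) = 41800/3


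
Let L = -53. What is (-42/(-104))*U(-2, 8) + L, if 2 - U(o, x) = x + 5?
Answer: -2987/52 ≈ -57.442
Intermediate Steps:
U(o, x) = -3 - x (U(o, x) = 2 - (x + 5) = 2 - (5 + x) = 2 + (-5 - x) = -3 - x)
(-42/(-104))*U(-2, 8) + L = (-42/(-104))*(-3 - 1*8) - 53 = (-42*(-1/104))*(-3 - 8) - 53 = (21/52)*(-11) - 53 = -231/52 - 53 = -2987/52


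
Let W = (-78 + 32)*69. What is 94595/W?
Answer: -94595/3174 ≈ -29.803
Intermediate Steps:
W = -3174 (W = -46*69 = -3174)
94595/W = 94595/(-3174) = 94595*(-1/3174) = -94595/3174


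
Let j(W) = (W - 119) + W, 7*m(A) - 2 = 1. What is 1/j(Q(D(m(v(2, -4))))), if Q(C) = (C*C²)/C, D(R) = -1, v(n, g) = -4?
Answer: -1/117 ≈ -0.0085470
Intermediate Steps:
m(A) = 3/7 (m(A) = 2/7 + (⅐)*1 = 2/7 + ⅐ = 3/7)
Q(C) = C² (Q(C) = C³/C = C²)
j(W) = -119 + 2*W (j(W) = (-119 + W) + W = -119 + 2*W)
1/j(Q(D(m(v(2, -4))))) = 1/(-119 + 2*(-1)²) = 1/(-119 + 2*1) = 1/(-119 + 2) = 1/(-117) = -1/117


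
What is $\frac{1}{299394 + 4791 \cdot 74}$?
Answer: $\frac{1}{653928} \approx 1.5292 \cdot 10^{-6}$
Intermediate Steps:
$\frac{1}{299394 + 4791 \cdot 74} = \frac{1}{299394 + 354534} = \frac{1}{653928}$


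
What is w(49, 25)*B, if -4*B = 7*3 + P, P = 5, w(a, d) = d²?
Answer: -8125/2 ≈ -4062.5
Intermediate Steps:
B = -13/2 (B = -(7*3 + 5)/4 = -(21 + 5)/4 = -¼*26 = -13/2 ≈ -6.5000)
w(49, 25)*B = 25²*(-13/2) = 625*(-13/2) = -8125/2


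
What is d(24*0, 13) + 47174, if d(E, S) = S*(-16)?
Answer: 46966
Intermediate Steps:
d(E, S) = -16*S
d(24*0, 13) + 47174 = -16*13 + 47174 = -208 + 47174 = 46966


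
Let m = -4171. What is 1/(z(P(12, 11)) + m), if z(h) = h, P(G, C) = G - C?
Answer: -1/4170 ≈ -0.00023981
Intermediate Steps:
1/(z(P(12, 11)) + m) = 1/((12 - 1*11) - 4171) = 1/((12 - 11) - 4171) = 1/(1 - 4171) = 1/(-4170) = -1/4170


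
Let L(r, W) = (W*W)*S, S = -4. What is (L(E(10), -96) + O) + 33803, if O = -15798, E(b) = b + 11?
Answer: -18859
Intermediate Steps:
E(b) = 11 + b
L(r, W) = -4*W**2 (L(r, W) = (W*W)*(-4) = W**2*(-4) = -4*W**2)
(L(E(10), -96) + O) + 33803 = (-4*(-96)**2 - 15798) + 33803 = (-4*9216 - 15798) + 33803 = (-36864 - 15798) + 33803 = -52662 + 33803 = -18859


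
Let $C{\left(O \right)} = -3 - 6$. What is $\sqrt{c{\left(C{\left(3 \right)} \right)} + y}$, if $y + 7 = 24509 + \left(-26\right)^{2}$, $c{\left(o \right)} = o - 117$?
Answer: $2 \sqrt{6263} \approx 158.28$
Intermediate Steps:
$C{\left(O \right)} = -9$
$c{\left(o \right)} = -117 + o$
$y = 25178$ ($y = -7 + \left(24509 + \left(-26\right)^{2}\right) = -7 + \left(24509 + 676\right) = -7 + 25185 = 25178$)
$\sqrt{c{\left(C{\left(3 \right)} \right)} + y} = \sqrt{\left(-117 - 9\right) + 25178} = \sqrt{-126 + 25178} = \sqrt{25052} = 2 \sqrt{6263}$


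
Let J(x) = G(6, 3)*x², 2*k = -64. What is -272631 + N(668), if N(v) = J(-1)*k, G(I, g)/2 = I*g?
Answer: -273783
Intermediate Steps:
G(I, g) = 2*I*g (G(I, g) = 2*(I*g) = 2*I*g)
k = -32 (k = (½)*(-64) = -32)
J(x) = 36*x² (J(x) = (2*6*3)*x² = 36*x²)
N(v) = -1152 (N(v) = (36*(-1)²)*(-32) = (36*1)*(-32) = 36*(-32) = -1152)
-272631 + N(668) = -272631 - 1152 = -273783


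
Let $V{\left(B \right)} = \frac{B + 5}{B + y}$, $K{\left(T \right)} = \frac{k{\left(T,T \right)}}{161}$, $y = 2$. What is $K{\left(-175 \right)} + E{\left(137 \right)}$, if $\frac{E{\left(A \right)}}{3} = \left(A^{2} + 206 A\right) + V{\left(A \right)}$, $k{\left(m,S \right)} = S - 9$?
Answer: $\frac{137168599}{973} \approx 1.4098 \cdot 10^{5}$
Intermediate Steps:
$k{\left(m,S \right)} = -9 + S$
$K{\left(T \right)} = - \frac{9}{161} + \frac{T}{161}$ ($K{\left(T \right)} = \frac{-9 + T}{161} = \left(-9 + T\right) \frac{1}{161} = - \frac{9}{161} + \frac{T}{161}$)
$V{\left(B \right)} = \frac{5 + B}{2 + B}$ ($V{\left(B \right)} = \frac{B + 5}{B + 2} = \frac{5 + B}{2 + B}$)
$E{\left(A \right)} = 3 A^{2} + 618 A + \frac{3 \left(5 + A\right)}{2 + A}$ ($E{\left(A \right)} = 3 \left(\left(A^{2} + 206 A\right) + \frac{5 + A}{2 + A}\right) = 3 \left(A^{2} + 206 A + \frac{5 + A}{2 + A}\right) = 3 A^{2} + 618 A + \frac{3 \left(5 + A\right)}{2 + A}$)
$K{\left(-175 \right)} + E{\left(137 \right)} = \left(- \frac{9}{161} + \frac{1}{161} \left(-175\right)\right) + \frac{3 \left(5 + 137 + 137 \left(2 + 137\right) \left(206 + 137\right)\right)}{2 + 137} = \left(- \frac{9}{161} - \frac{25}{23}\right) + \frac{3 \left(5 + 137 + 137 \cdot 139 \cdot 343\right)}{139} = - \frac{8}{7} + 3 \cdot \frac{1}{139} \left(5 + 137 + 6531749\right) = - \frac{8}{7} + 3 \cdot \frac{1}{139} \cdot 6531891 = - \frac{8}{7} + \frac{19595673}{139} = \frac{137168599}{973}$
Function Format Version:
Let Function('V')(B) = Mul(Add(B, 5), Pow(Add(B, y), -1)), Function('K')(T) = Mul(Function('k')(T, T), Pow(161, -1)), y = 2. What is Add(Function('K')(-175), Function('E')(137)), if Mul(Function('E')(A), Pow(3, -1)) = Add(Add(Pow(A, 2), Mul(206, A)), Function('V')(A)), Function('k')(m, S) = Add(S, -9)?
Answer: Rational(137168599, 973) ≈ 1.4098e+5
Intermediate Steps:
Function('k')(m, S) = Add(-9, S)
Function('K')(T) = Add(Rational(-9, 161), Mul(Rational(1, 161), T)) (Function('K')(T) = Mul(Add(-9, T), Pow(161, -1)) = Mul(Add(-9, T), Rational(1, 161)) = Add(Rational(-9, 161), Mul(Rational(1, 161), T)))
Function('V')(B) = Mul(Pow(Add(2, B), -1), Add(5, B)) (Function('V')(B) = Mul(Add(B, 5), Pow(Add(B, 2), -1)) = Mul(Add(5, B), Pow(Add(2, B), -1)) = Mul(Pow(Add(2, B), -1), Add(5, B)))
Function('E')(A) = Add(Mul(3, Pow(A, 2)), Mul(618, A), Mul(3, Pow(Add(2, A), -1), Add(5, A))) (Function('E')(A) = Mul(3, Add(Add(Pow(A, 2), Mul(206, A)), Mul(Pow(Add(2, A), -1), Add(5, A)))) = Mul(3, Add(Pow(A, 2), Mul(206, A), Mul(Pow(Add(2, A), -1), Add(5, A)))) = Add(Mul(3, Pow(A, 2)), Mul(618, A), Mul(3, Pow(Add(2, A), -1), Add(5, A))))
Add(Function('K')(-175), Function('E')(137)) = Add(Add(Rational(-9, 161), Mul(Rational(1, 161), -175)), Mul(3, Pow(Add(2, 137), -1), Add(5, 137, Mul(137, Add(2, 137), Add(206, 137))))) = Add(Add(Rational(-9, 161), Rational(-25, 23)), Mul(3, Pow(139, -1), Add(5, 137, Mul(137, 139, 343)))) = Add(Rational(-8, 7), Mul(3, Rational(1, 139), Add(5, 137, 6531749))) = Add(Rational(-8, 7), Mul(3, Rational(1, 139), 6531891)) = Add(Rational(-8, 7), Rational(19595673, 139)) = Rational(137168599, 973)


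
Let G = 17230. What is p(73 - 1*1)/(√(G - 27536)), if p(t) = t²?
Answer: -2592*I*√10306/5153 ≈ -51.065*I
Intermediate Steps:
p(73 - 1*1)/(√(G - 27536)) = (73 - 1*1)²/(√(17230 - 27536)) = (73 - 1)²/(√(-10306)) = 72²/((I*√10306)) = 5184*(-I*√10306/10306) = -2592*I*√10306/5153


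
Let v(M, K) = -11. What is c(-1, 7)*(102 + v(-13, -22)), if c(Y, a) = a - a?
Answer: 0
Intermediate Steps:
c(Y, a) = 0
c(-1, 7)*(102 + v(-13, -22)) = 0*(102 - 11) = 0*91 = 0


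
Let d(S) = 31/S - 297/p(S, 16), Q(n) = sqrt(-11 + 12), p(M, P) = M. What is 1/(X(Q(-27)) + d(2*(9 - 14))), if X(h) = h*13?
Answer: 5/198 ≈ 0.025253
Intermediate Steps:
Q(n) = 1 (Q(n) = sqrt(1) = 1)
X(h) = 13*h
d(S) = -266/S (d(S) = 31/S - 297/S = -266/S)
1/(X(Q(-27)) + d(2*(9 - 14))) = 1/(13*1 - 266*1/(2*(9 - 14))) = 1/(13 - 266/(2*(-5))) = 1/(13 - 266/(-10)) = 1/(13 - 266*(-1/10)) = 1/(13 + 133/5) = 1/(198/5) = 5/198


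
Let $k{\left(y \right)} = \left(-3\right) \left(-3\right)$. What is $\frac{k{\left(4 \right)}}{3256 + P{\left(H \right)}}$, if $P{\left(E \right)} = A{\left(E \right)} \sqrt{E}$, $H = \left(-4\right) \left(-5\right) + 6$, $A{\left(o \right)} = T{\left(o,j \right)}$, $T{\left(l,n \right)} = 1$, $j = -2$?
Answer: $\frac{14652}{5300755} - \frac{9 \sqrt{26}}{10601510} \approx 0.0027598$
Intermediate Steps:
$A{\left(o \right)} = 1$
$k{\left(y \right)} = 9$
$H = 26$ ($H = 20 + 6 = 26$)
$P{\left(E \right)} = \sqrt{E}$ ($P{\left(E \right)} = 1 \sqrt{E} = \sqrt{E}$)
$\frac{k{\left(4 \right)}}{3256 + P{\left(H \right)}} = \frac{1}{3256 + \sqrt{26}} \cdot 9 = \frac{9}{3256 + \sqrt{26}}$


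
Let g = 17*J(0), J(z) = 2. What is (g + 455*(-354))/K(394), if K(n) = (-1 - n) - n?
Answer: 161036/789 ≈ 204.10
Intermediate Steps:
g = 34 (g = 17*2 = 34)
K(n) = -1 - 2*n
(g + 455*(-354))/K(394) = (34 + 455*(-354))/(-1 - 2*394) = (34 - 161070)/(-1 - 788) = -161036/(-789) = -161036*(-1/789) = 161036/789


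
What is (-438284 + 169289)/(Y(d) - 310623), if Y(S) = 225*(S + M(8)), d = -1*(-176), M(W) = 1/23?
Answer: 2062295/2077768 ≈ 0.99255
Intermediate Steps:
M(W) = 1/23
d = 176
Y(S) = 225/23 + 225*S (Y(S) = 225*(S + 1/23) = 225*(1/23 + S) = 225/23 + 225*S)
(-438284 + 169289)/(Y(d) - 310623) = (-438284 + 169289)/((225/23 + 225*176) - 310623) = -268995/((225/23 + 39600) - 310623) = -268995/(911025/23 - 310623) = -268995/(-6233304/23) = -268995*(-23/6233304) = 2062295/2077768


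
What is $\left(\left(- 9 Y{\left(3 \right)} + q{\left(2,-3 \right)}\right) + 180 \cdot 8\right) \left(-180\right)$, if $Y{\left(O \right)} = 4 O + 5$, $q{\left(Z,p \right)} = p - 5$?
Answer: $-230220$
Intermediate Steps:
$q{\left(Z,p \right)} = -5 + p$
$Y{\left(O \right)} = 5 + 4 O$
$\left(\left(- 9 Y{\left(3 \right)} + q{\left(2,-3 \right)}\right) + 180 \cdot 8\right) \left(-180\right) = \left(\left(- 9 \left(5 + 4 \cdot 3\right) - 8\right) + 180 \cdot 8\right) \left(-180\right) = \left(\left(- 9 \left(5 + 12\right) - 8\right) + 1440\right) \left(-180\right) = \left(\left(\left(-9\right) 17 - 8\right) + 1440\right) \left(-180\right) = \left(\left(-153 - 8\right) + 1440\right) \left(-180\right) = \left(-161 + 1440\right) \left(-180\right) = 1279 \left(-180\right) = -230220$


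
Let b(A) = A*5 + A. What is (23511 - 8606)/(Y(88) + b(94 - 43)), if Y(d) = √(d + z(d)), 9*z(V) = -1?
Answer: 41048370/841933 - 44715*√791/841933 ≈ 47.261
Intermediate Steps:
z(V) = -⅑ (z(V) = (⅑)*(-1) = -⅑)
b(A) = 6*A (b(A) = 5*A + A = 6*A)
Y(d) = √(-⅑ + d) (Y(d) = √(d - ⅑) = √(-⅑ + d))
(23511 - 8606)/(Y(88) + b(94 - 43)) = (23511 - 8606)/(√(-1 + 9*88)/3 + 6*(94 - 43)) = 14905/(√(-1 + 792)/3 + 6*51) = 14905/(√791/3 + 306) = 14905/(306 + √791/3)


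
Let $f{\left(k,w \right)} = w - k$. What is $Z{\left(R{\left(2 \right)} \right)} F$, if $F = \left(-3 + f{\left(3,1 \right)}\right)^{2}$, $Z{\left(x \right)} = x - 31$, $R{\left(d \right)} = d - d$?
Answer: $-775$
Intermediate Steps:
$R{\left(d \right)} = 0$
$Z{\left(x \right)} = -31 + x$
$F = 25$ ($F = \left(-3 + \left(1 - 3\right)\right)^{2} = \left(-3 - 2\right)^{2} = \left(-5\right)^{2} = 25$)
$Z{\left(R{\left(2 \right)} \right)} F = \left(-31 + 0\right) 25 = \left(-31\right) 25 = -775$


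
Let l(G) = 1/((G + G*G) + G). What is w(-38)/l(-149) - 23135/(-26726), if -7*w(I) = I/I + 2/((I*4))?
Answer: -447868985/145084 ≈ -3087.0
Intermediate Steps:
w(I) = -⅐ - 1/(14*I) (w(I) = -(I/I + 2/((I*4)))/7 = -(1 + 2/((4*I)))/7 = -(1 + 2*(1/(4*I)))/7 = -(1 + 1/(2*I))/7 = -⅐ - 1/(14*I))
l(G) = 1/(G² + 2*G) (l(G) = 1/((G + G²) + G) = 1/(G² + 2*G))
w(-38)/l(-149) - 23135/(-26726) = ((1/14)*(-1 - 2*(-38))/(-38))/((1/((-149)*(2 - 149)))) - 23135/(-26726) = ((1/14)*(-1/38)*(-1 + 76))/((-1/149/(-147))) - 23135*(-1/26726) = ((1/14)*(-1/38)*75)/((-1/149*(-1/147))) + 3305/3818 = -75/(532*1/21903) + 3305/3818 = -75/532*21903 + 3305/3818 = -234675/76 + 3305/3818 = -447868985/145084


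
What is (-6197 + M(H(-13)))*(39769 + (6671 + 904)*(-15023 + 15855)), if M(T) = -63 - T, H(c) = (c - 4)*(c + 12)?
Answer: -39809794813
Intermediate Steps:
H(c) = (-4 + c)*(12 + c)
(-6197 + M(H(-13)))*(39769 + (6671 + 904)*(-15023 + 15855)) = (-6197 + (-63 - (-48 + (-13)**2 + 8*(-13))))*(39769 + (6671 + 904)*(-15023 + 15855)) = (-6197 + (-63 - (-48 + 169 - 104)))*(39769 + 7575*832) = (-6197 + (-63 - 1*17))*(39769 + 6302400) = (-6197 + (-63 - 17))*6342169 = (-6197 - 80)*6342169 = -6277*6342169 = -39809794813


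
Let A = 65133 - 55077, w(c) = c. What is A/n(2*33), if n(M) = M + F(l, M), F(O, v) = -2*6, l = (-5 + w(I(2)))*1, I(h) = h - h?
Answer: 1676/9 ≈ 186.22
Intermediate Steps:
I(h) = 0
l = -5 (l = (-5 + 0)*1 = -5*1 = -5)
F(O, v) = -12
n(M) = -12 + M (n(M) = M - 12 = -12 + M)
A = 10056
A/n(2*33) = 10056/(-12 + 2*33) = 10056/(-12 + 66) = 10056/54 = 10056*(1/54) = 1676/9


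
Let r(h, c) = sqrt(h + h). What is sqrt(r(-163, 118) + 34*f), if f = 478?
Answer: sqrt(16252 + I*sqrt(326)) ≈ 127.48 + 0.0708*I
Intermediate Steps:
r(h, c) = sqrt(2)*sqrt(h) (r(h, c) = sqrt(2*h) = sqrt(2)*sqrt(h))
sqrt(r(-163, 118) + 34*f) = sqrt(sqrt(2)*sqrt(-163) + 34*478) = sqrt(sqrt(2)*(I*sqrt(163)) + 16252) = sqrt(I*sqrt(326) + 16252) = sqrt(16252 + I*sqrt(326))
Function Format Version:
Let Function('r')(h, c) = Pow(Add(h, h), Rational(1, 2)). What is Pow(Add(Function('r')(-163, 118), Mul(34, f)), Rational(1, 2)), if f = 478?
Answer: Pow(Add(16252, Mul(I, Pow(326, Rational(1, 2)))), Rational(1, 2)) ≈ Add(127.48, Mul(0.0708, I))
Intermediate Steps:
Function('r')(h, c) = Mul(Pow(2, Rational(1, 2)), Pow(h, Rational(1, 2))) (Function('r')(h, c) = Pow(Mul(2, h), Rational(1, 2)) = Mul(Pow(2, Rational(1, 2)), Pow(h, Rational(1, 2))))
Pow(Add(Function('r')(-163, 118), Mul(34, f)), Rational(1, 2)) = Pow(Add(Mul(Pow(2, Rational(1, 2)), Pow(-163, Rational(1, 2))), Mul(34, 478)), Rational(1, 2)) = Pow(Add(Mul(Pow(2, Rational(1, 2)), Mul(I, Pow(163, Rational(1, 2)))), 16252), Rational(1, 2)) = Pow(Add(Mul(I, Pow(326, Rational(1, 2))), 16252), Rational(1, 2)) = Pow(Add(16252, Mul(I, Pow(326, Rational(1, 2)))), Rational(1, 2))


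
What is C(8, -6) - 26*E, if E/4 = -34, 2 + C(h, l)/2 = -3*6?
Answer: 3496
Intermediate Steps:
C(h, l) = -40 (C(h, l) = -4 + 2*(-3*6) = -4 + 2*(-18) = -4 - 36 = -40)
E = -136 (E = 4*(-34) = -136)
C(8, -6) - 26*E = -40 - 26*(-136) = -40 + 3536 = 3496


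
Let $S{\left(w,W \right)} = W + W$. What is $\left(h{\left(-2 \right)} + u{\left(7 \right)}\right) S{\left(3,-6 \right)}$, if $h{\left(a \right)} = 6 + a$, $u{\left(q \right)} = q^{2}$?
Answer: $-636$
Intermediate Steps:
$S{\left(w,W \right)} = 2 W$
$\left(h{\left(-2 \right)} + u{\left(7 \right)}\right) S{\left(3,-6 \right)} = \left(\left(6 - 2\right) + 7^{2}\right) 2 \left(-6\right) = \left(4 + 49\right) \left(-12\right) = 53 \left(-12\right) = -636$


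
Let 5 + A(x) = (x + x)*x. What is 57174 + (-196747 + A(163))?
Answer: -86440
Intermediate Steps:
A(x) = -5 + 2*x**2 (A(x) = -5 + (x + x)*x = -5 + (2*x)*x = -5 + 2*x**2)
57174 + (-196747 + A(163)) = 57174 + (-196747 + (-5 + 2*163**2)) = 57174 + (-196747 + (-5 + 2*26569)) = 57174 + (-196747 + (-5 + 53138)) = 57174 + (-196747 + 53133) = 57174 - 143614 = -86440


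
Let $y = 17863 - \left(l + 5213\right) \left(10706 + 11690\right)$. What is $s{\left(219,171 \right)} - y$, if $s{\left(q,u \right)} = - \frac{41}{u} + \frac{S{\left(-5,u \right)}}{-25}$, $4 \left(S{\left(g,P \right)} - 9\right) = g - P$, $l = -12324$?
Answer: $- \frac{136180824253}{855} \approx -1.5928 \cdot 10^{8}$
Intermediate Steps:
$S{\left(g,P \right)} = 9 - \frac{P}{4} + \frac{g}{4}$ ($S{\left(g,P \right)} = 9 + \frac{g - P}{4} = 9 - \left(- \frac{g}{4} + \frac{P}{4}\right) = 9 - \frac{P}{4} + \frac{g}{4}$)
$y = 159275819$ ($y = 17863 - \left(-12324 + 5213\right) \left(10706 + 11690\right) = 17863 - \left(-7111\right) 22396 = 17863 - -159257956 = 17863 + 159257956 = 159275819$)
$s{\left(q,u \right)} = - \frac{31}{100} - \frac{41}{u} + \frac{u}{100}$ ($s{\left(q,u \right)} = - \frac{41}{u} + \frac{9 - \frac{u}{4} + \frac{1}{4} \left(-5\right)}{-25} = - \frac{41}{u} + \left(9 - \frac{u}{4} - \frac{5}{4}\right) \left(- \frac{1}{25}\right) = - \frac{41}{u} + \left(\frac{31}{4} - \frac{u}{4}\right) \left(- \frac{1}{25}\right) = - \frac{41}{u} + \left(- \frac{31}{100} + \frac{u}{100}\right) = - \frac{31}{100} - \frac{41}{u} + \frac{u}{100}$)
$s{\left(219,171 \right)} - y = \frac{-4100 + 171 \left(-31 + 171\right)}{100 \cdot 171} - 159275819 = \frac{1}{100} \cdot \frac{1}{171} \left(-4100 + 171 \cdot 140\right) - 159275819 = \frac{1}{100} \cdot \frac{1}{171} \left(-4100 + 23940\right) - 159275819 = \frac{1}{100} \cdot \frac{1}{171} \cdot 19840 - 159275819 = \frac{992}{855} - 159275819 = - \frac{136180824253}{855}$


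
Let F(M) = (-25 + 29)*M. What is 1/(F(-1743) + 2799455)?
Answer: 1/2792483 ≈ 3.5810e-7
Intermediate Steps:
F(M) = 4*M
1/(F(-1743) + 2799455) = 1/(4*(-1743) + 2799455) = 1/(-6972 + 2799455) = 1/2792483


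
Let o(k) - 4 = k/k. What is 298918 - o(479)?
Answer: 298913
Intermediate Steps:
o(k) = 5 (o(k) = 4 + k/k = 4 + 1 = 5)
298918 - o(479) = 298918 - 1*5 = 298918 - 5 = 298913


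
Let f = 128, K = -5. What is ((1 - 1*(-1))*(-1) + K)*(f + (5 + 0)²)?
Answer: -1071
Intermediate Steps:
((1 - 1*(-1))*(-1) + K)*(f + (5 + 0)²) = ((1 - 1*(-1))*(-1) - 5)*(128 + (5 + 0)²) = ((1 + 1)*(-1) - 5)*(128 + 5²) = (2*(-1) - 5)*(128 + 25) = (-2 - 5)*153 = -7*153 = -1071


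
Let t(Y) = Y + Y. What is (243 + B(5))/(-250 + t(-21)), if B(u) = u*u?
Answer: -67/73 ≈ -0.91781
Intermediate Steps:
B(u) = u²
t(Y) = 2*Y
(243 + B(5))/(-250 + t(-21)) = (243 + 5²)/(-250 + 2*(-21)) = (243 + 25)/(-250 - 42) = 268/(-292) = 268*(-1/292) = -67/73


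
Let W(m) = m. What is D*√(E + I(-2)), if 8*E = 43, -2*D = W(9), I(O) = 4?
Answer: -45*√6/8 ≈ -13.778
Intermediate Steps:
D = -9/2 (D = -½*9 = -9/2 ≈ -4.5000)
E = 43/8 (E = (⅛)*43 = 43/8 ≈ 5.3750)
D*√(E + I(-2)) = -9*√(43/8 + 4)/2 = -45*√6/8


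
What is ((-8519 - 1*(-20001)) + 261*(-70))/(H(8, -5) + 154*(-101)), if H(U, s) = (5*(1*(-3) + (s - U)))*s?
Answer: 3394/7577 ≈ 0.44793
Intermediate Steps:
H(U, s) = s*(-15 - 5*U + 5*s) (H(U, s) = (5*(-3 + (s - U)))*s = (5*(-3 + s - U))*s = (-15 - 5*U + 5*s)*s = s*(-15 - 5*U + 5*s))
((-8519 - 1*(-20001)) + 261*(-70))/(H(8, -5) + 154*(-101)) = ((-8519 - 1*(-20001)) + 261*(-70))/(5*(-5)*(-3 - 5 - 1*8) + 154*(-101)) = ((-8519 + 20001) - 18270)/(5*(-5)*(-3 - 5 - 8) - 15554) = (11482 - 18270)/(5*(-5)*(-16) - 15554) = -6788/(400 - 15554) = -6788/(-15154) = -6788*(-1/15154) = 3394/7577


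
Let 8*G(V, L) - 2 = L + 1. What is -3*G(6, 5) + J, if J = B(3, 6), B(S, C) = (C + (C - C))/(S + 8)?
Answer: -27/11 ≈ -2.4545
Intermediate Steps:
G(V, L) = 3/8 + L/8 (G(V, L) = ¼ + (L + 1)/8 = ¼ + (1 + L)/8 = ¼ + (⅛ + L/8) = 3/8 + L/8)
B(S, C) = C/(8 + S) (B(S, C) = (C + 0)/(8 + S) = C/(8 + S))
J = 6/11 (J = 6/(8 + 3) = 6/11 ≈ 0.54545)
-3*G(6, 5) + J = -3*(3/8 + (⅛)*5) + 6/11 = -3*(3/8 + 5/8) + 6/11 = -3*1 + 6/11 = -3 + 6/11 = -27/11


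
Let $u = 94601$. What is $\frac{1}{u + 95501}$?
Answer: $\frac{1}{190102} \approx 5.2603 \cdot 10^{-6}$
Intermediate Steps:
$\frac{1}{u + 95501} = \frac{1}{94601 + 95501} = \frac{1}{190102}$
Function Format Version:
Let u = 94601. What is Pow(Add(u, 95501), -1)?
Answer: Rational(1, 190102) ≈ 5.2603e-6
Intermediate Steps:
Pow(Add(u, 95501), -1) = Pow(Add(94601, 95501), -1) = Pow(190102, -1) = Rational(1, 190102)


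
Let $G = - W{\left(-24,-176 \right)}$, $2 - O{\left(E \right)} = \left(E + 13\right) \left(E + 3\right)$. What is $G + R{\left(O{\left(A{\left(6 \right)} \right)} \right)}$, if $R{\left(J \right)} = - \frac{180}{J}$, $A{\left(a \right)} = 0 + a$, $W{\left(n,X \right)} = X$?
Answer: $\frac{29924}{169} \approx 177.07$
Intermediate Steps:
$A{\left(a \right)} = a$
$O{\left(E \right)} = 2 - \left(3 + E\right) \left(13 + E\right)$ ($O{\left(E \right)} = 2 - \left(E + 13\right) \left(E + 3\right) = 2 - \left(13 + E\right) \left(3 + E\right) = 2 - \left(3 + E\right) \left(13 + E\right)$)
$G = 176$ ($G = \left(-1\right) \left(-176\right) = 176$)
$G + R{\left(O{\left(A{\left(6 \right)} \right)} \right)} = 176 - \frac{180}{-37 - 6^{2} - 96} = 176 - \frac{180}{-37 - 36 - 96} = 176 - \frac{180}{-169} = 176 - - \frac{180}{169} = 176 + \frac{180}{169} = \frac{29924}{169}$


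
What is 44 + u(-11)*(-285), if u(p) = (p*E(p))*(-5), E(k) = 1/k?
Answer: 1469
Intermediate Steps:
u(p) = -5 (u(p) = (p/p)*(-5) = 1*(-5) = -5)
44 + u(-11)*(-285) = 44 - 5*(-285) = 44 + 1425 = 1469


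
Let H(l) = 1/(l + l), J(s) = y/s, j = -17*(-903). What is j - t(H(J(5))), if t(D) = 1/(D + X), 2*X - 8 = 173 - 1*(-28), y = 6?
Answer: 19326897/1259 ≈ 15351.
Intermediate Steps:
j = 15351
J(s) = 6/s
H(l) = 1/(2*l)
X = 209/2 (X = 4 + (173 - 1*(-28))/2 = 4 + (173 + 28)/2 = 4 + (½)*201 = 4 + 201/2 = 209/2 ≈ 104.50)
t(D) = 1/(209/2 + D) (t(D) = 1/(D + 209/2) = 1/(209/2 + D))
j - t(H(J(5))) = 15351 - 2/(209 + 2*(1/(2*((6/5))))) = 15351 - 2/(209 + 2*(1/(2*((6*(⅕)))))) = 15351 - 2/(209 + 2*(1/(2*(6/5)))) = 15351 - 2/(209 + 2*((½)*(⅚))) = 15351 - 2/(209 + 2*(5/12)) = 15351 - 2/(209 + ⅚) = 15351 - 2/1259/6 = 15351 - 2*6/1259 = 15351 - 1*12/1259 = 15351 - 12/1259 = 19326897/1259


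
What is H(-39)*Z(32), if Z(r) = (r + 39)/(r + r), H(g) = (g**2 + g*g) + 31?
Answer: 218183/64 ≈ 3409.1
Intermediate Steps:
H(g) = 31 + 2*g**2 (H(g) = (g**2 + g**2) + 31 = 2*g**2 + 31 = 31 + 2*g**2)
Z(r) = (39 + r)/(2*r) (Z(r) = (39 + r)/((2*r)) = (39 + r)*(1/(2*r)) = (39 + r)/(2*r))
H(-39)*Z(32) = (31 + 2*(-39)**2)*((1/2)*(39 + 32)/32) = (31 + 2*1521)*((1/2)*(1/32)*71) = (31 + 3042)*(71/64) = 3073*(71/64) = 218183/64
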